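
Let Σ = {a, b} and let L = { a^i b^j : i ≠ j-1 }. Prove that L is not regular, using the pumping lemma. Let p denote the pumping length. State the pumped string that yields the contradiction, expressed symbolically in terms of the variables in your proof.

Toward a contradiction, assume L is regular with pumping length p.
Choose w = a^p b^{p+p!+1}. Since p ≠ (p+p!+1)-1 = p+p!, w ∈ L; and |w| ≥ p.
Write w = xyz as guaranteed by the lemma, with |xy| ≤ p and |y| ≥ 1.
Since the first p symbols of w are all a's and |xy| ≤ p, y lies entirely in the leading a-block: y = a^k for some k with 1 ≤ k ≤ p.
Since 1 ≤ k ≤ p, k divides p!; set t = 1 + p!/k. Then xy^t z has p + (p!/k)·k = p + p! copies of a. Now the a-count is p+p! and (b-count)-1 = (p+p!+1)-1 = p+p!, so i ≠ j-1 fails. So xy^t z = a^{p+p!} b^{p+p!+1} ∉ L.
Contradiction. Therefore L is not regular.

a^{p+p!} b^{p+p!+1}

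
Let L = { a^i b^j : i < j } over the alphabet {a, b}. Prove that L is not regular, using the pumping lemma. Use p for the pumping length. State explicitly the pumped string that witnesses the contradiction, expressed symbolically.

a^{p+k} b^{p+1}

Assume L is regular. Let p be the pumping length given by the pumping lemma.
Choose w = a^p b^{p+1} ∈ L, with |w| = 2p+1 ≥ p.
The pumping lemma gives a decomposition w = xyz where |xy| ≤ p and y is nonempty.
Because |xy| ≤ p and w begins with p copies of a, we have y = a^k with 1 ≤ k ≤ p.
Consider xy^2z = a^{p+k} b^{p+1}. Since k ≥ 1, the a-count p+k is at least p+1, so i < j fails; thus xy^2z ∉ L.
This contradicts the pumping lemma, so L is not regular.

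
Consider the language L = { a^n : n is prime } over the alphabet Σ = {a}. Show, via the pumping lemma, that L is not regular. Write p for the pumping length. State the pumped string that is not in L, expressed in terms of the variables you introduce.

Toward a contradiction, assume L is regular with pumping length p.
Let q be a prime with q ≥ p+2 (infinitely many primes exist), and take w = a^q ∈ L with |w| = q ≥ p.
Write w = xyz as guaranteed by the lemma, with |xy| ≤ p and y is nonempty.
Then y = a^k for some k with 1 ≤ k ≤ p.
Since 1 ≤ k ≤ p, |xz| = q-k. Pump with i = q+1: |xy^{q+1}z| = (q-k)+(q+1)k = q+qk = q(1+k), which is composite (both factors ≥ 2). So xy^{q+1}z = a^{q(1+k)} ∉ L.
This is a contradiction; hence L is not regular.

a^{q(1+k)}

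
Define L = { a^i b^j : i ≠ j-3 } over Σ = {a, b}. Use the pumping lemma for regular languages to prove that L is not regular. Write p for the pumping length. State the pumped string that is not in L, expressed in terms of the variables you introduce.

a^{p+p!} b^{p+p!+3}

Suppose for contradiction that L is regular, and let p be the pumping length.
Choose w = a^p b^{p+p!+3}. Since p ≠ (p+p!+3)-3 = p+p!, w ∈ L; and |w| ≥ p.
The pumping lemma gives a decomposition w = xyz where |xy| ≤ p and |y| > 0.
Because |xy| ≤ p and w begins with p copies of a, we have y = a^k with 1 ≤ k ≤ p.
Since 1 ≤ k ≤ p, k divides p!; set t = 1 + p!/k. Then xy^t z has p + (p!/k)·k = p + p! copies of a. Now the a-count is p+p! and (b-count)-3 = (p+p!+3)-3 = p+p!, so i ≠ j-3 fails. So xy^t z = a^{p+p!} b^{p+p!+3} ∉ L.
This contradicts the pumping lemma, so L is not regular.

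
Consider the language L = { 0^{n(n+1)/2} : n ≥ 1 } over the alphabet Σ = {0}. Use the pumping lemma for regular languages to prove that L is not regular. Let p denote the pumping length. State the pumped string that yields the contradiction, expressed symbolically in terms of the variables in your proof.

0^{p(p+1)/2+k}

Toward a contradiction, assume L is regular with pumping length p.
Take w = 0^{p(p+1)/2} ∈ L with |w| = p(p+1)/2 ≥ p.
The pumping lemma gives a decomposition w = xyz where |xy| ≤ p and |y| ≥ 1.
Then y = 0^k for some k with 1 ≤ k ≤ p.
Pump with i = 2: xy^2z = 0^{p(p+1)/2+k}. Since 1 ≤ k ≤ p, p(p+1)/2 < p(p+1)/2+k ≤ p(p+1)/2+p < (p+1)(p+2)/2, so p(p+1)/2+k is strictly between consecutive triangular numbers. So xy^2z ∉ L.
This is a contradiction; hence L is not regular.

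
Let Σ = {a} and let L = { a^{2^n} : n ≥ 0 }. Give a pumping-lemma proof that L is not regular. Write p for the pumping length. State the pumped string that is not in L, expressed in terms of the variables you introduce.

Toward a contradiction, assume L is regular with pumping length p.
Take w = a^{2^p} ∈ L with |w| = 2^p ≥ p.
By the pumping lemma, w = xyz with |xy| ≤ p and |y| ≥ 1.
Then y = a^k for some k with 1 ≤ k ≤ p.
Pump with i = 2: xy^2z = a^{2^p+k}. Since 1 ≤ k ≤ p < 2^p, we have 2^p < 2^p+k < 2^{p+1}, so 2^p+k is not a power of 2. So xy^2z ∉ L.
This is a contradiction; hence L is not regular.

a^{2^p+k}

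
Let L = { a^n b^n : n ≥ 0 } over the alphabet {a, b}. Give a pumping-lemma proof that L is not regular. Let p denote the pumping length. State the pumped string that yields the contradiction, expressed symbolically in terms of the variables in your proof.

Suppose for contradiction that L is regular, and let p be the pumping length.
Choose w = a^p b^p, which is in L with |w| = 2p ≥ p.
By the pumping lemma, w = xyz with |xy| ≤ p and |y| > 0.
Since the first p symbols of w are all a's and |xy| ≤ p, y lies entirely in the leading a-block: y = a^k for some k with 1 ≤ k ≤ p.
Pump with i = 2: xy^2z = a^{p+k} b^p. For this to lie in L we would need p = p+k, which forces k = 0. But k ≥ 1, so xy^2z ∉ L.
This is a contradiction; hence L is not regular.

a^{p+k} b^p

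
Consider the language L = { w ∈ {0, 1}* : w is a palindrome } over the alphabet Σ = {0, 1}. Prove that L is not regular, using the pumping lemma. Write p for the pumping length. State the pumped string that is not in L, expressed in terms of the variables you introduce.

Assume L is regular; let p be its pumping constant.
Take w = 0^p 1 0^p, a palindrome of length 2p+1 ≥ p.
By the pumping lemma, w = xyz with |xy| ≤ p and |y| > 0.
Because |xy| ≤ p and w begins with p copies of 0, we have y = 0^k with 1 ≤ k ≤ p.
Pump with i = 2: xy^2z = 0^{p+k} 1 0^p. Its reverse is 0^p 1 0^{p+k}, which differs from xy^2z since k ≥ 1. So xy^2z is not a palindrome and xy^2z ∉ L.
This is a contradiction; hence L is not regular.

0^{p+k} 1 0^p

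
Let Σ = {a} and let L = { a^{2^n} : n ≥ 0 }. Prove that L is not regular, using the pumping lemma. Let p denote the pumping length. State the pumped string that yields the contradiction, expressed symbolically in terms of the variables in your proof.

a^{2^p+k}

Assume L is regular. Let p be the pumping length given by the pumping lemma.
Take w = a^{2^p} ∈ L with |w| = 2^p ≥ p.
The pumping lemma gives a decomposition w = xyz where |xy| ≤ p and |y| ≥ 1.
Then y = a^k for some k with 1 ≤ k ≤ p.
Pump with i = 2: xy^2z = a^{2^p+k}. Since 1 ≤ k ≤ p < 2^p, we have 2^p < 2^p+k < 2^{p+1}, so 2^p+k is not a power of 2. So xy^2z ∉ L.
Contradiction. Therefore L is not regular.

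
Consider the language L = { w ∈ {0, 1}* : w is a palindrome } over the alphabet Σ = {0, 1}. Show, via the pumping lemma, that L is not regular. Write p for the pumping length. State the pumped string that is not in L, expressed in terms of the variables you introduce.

0^{p+k} 1 0^p

Toward a contradiction, assume L is regular with pumping length p.
Take w = 0^p 1 0^p, a palindrome of length 2p+1 ≥ p.
By the pumping lemma, w = xyz with |xy| ≤ p and |y| > 0.
Because |xy| ≤ p and w begins with p copies of 0, we have y = 0^k with 1 ≤ k ≤ p.
Pump with i = 2: xy^2z = 0^{p+k} 1 0^p. Its reverse is 0^p 1 0^{p+k}, which differs from xy^2z since k ≥ 1. So xy^2z is not a palindrome and xy^2z ∉ L.
This is a contradiction; hence L is not regular.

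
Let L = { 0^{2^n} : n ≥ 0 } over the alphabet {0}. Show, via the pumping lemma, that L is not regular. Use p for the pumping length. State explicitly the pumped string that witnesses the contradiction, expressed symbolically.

Suppose for contradiction that L is regular, and let p be the pumping length.
Take w = 0^{2^p} ∈ L with |w| = 2^p ≥ p.
By the pumping lemma, w = xyz with |xy| ≤ p and y is nonempty.
Then y = 0^k for some k with 1 ≤ k ≤ p.
Pump with i = 2: xy^2z = 0^{2^p+k}. Since 1 ≤ k ≤ p < 2^p, we have 2^p < 2^p+k < 2^{p+1}, so 2^p+k is not a power of 2. So xy^2z ∉ L.
This is a contradiction; hence L is not regular.

0^{2^p+k}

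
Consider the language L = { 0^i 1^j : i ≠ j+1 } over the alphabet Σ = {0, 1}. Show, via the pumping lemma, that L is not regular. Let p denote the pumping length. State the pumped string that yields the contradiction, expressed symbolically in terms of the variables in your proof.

Assume L is regular; let p be its pumping constant.
Choose w = 0^p 1^{p+p!-1}. Since p ≠ (p+p!-1)+1 = p+p!, w ∈ L; and |w| ≥ p.
Write w = xyz as guaranteed by the lemma, with |xy| ≤ p and y is nonempty.
Because |xy| ≤ p and w begins with p copies of 0, we have y = 0^k with 1 ≤ k ≤ p.
Since 1 ≤ k ≤ p, k divides p!; set t = 1 + p!/k. Then xy^t z has p + (p!/k)·k = p + p! copies of 0. Now the 0-count is p+p! and (1-count)+1 = (p+p!-1)+1 = p+p!, so i ≠ j+1 fails. So xy^t z = 0^{p+p!} 1^{p+p!-1} ∉ L.
This is a contradiction; hence L is not regular.

0^{p+p!} 1^{p+p!-1}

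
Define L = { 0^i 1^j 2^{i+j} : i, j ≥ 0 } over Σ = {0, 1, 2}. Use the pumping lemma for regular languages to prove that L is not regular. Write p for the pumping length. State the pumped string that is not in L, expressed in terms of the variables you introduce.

Assume L is regular. Let p be the pumping length given by the pumping lemma.
Take w = 0^p 1^p 2^{2p} ∈ L (with i=j=p, i+j=2p), |w| = 4p ≥ p.
By the pumping lemma, w = xyz with |xy| ≤ p and |y| ≥ 1.
Because |xy| ≤ p and w begins with p copies of 0, we have y = 0^k with 1 ≤ k ≤ p.
Consider xy^2z = 0^{p+k} 1^p 2^{2p}. Now the 0- and 1-counts sum to 2p+k, but the 2-count is 2p ≠ 2p+k. So xy^2z ∉ L.
Contradiction. Therefore L is not regular.

0^{p+k} 1^p 2^{2p}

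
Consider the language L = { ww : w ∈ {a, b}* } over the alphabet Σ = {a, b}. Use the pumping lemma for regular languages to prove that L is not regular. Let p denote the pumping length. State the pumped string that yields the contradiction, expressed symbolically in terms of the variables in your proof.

Suppose for contradiction that L is regular, and let p be the pumping length.
Take w = a^p b^p a^p b^p = uu where u = a^pb^p; then w ∈ L and |w| = 4p ≥ p.
By the pumping lemma, w = xyz with |xy| ≤ p and y is nonempty.
Since the first p symbols of w are all a's and |xy| ≤ p, y lies entirely in the leading a-block: y = a^k for some k with 1 ≤ k ≤ p.
Pump with i = 2: xy^2z = a^{p+k} b^p a^p b^p, of length 4p+k. Suppose this equals vv. The string starts with a and ends with b, so v does too; thus the boundary between the two copies of v is a b→a transition. There is exactly one such transition, at position 2p+k, so |v| = 2p+k and |vv| = 4p+2k ≠ 4p+k since k ≥ 1. So xy^2z ∉ L.
Contradiction. Therefore L is not regular.

a^{p+k} b^p a^p b^p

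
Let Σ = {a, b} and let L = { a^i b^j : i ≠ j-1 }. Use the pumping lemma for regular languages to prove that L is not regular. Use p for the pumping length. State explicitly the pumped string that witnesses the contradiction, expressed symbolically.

Suppose for contradiction that L is regular, and let p be the pumping length.
Choose w = a^p b^{p+p!+1}. Since p ≠ (p+p!+1)-1 = p+p!, w ∈ L; and |w| ≥ p.
The pumping lemma gives a decomposition w = xyz where |xy| ≤ p and |y| ≥ 1.
The first p characters of w are a's, so xy (and hence y) consists only of a's. Write y = a^k, 1 ≤ k ≤ p.
Since 1 ≤ k ≤ p, k divides p!; set t = 1 + p!/k. Then xy^t z has p + (p!/k)·k = p + p! copies of a. Now the a-count is p+p! and (b-count)-1 = (p+p!+1)-1 = p+p!, so i ≠ j-1 fails. So xy^t z = a^{p+p!} b^{p+p!+1} ∉ L.
Contradiction. Therefore L is not regular.

a^{p+p!} b^{p+p!+1}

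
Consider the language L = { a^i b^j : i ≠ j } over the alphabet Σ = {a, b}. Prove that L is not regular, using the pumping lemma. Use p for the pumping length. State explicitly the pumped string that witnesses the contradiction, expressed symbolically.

a^{p+p!} b^{p+p!}

Toward a contradiction, assume L is regular with pumping length p.
Choose w = a^p b^{p+p!}. Since p ≠ p+p!, w ∈ L; and |w| ≥ p.
Write w = xyz as guaranteed by the lemma, with |xy| ≤ p and |y| ≥ 1.
The first p characters of w are a's, so xy (and hence y) consists only of a's. Write y = a^k, 1 ≤ k ≤ p.
Since 1 ≤ k ≤ p, k divides p!; set t = 1 + p!/k. Then xy^t z has p + (p!/k)·k = p + p! copies of a. Now the a-count equals the b-count, so i ≠ j fails. So xy^t z = a^{p+p!} b^{p+p!} ∉ L.
This contradicts the pumping lemma, so L is not regular.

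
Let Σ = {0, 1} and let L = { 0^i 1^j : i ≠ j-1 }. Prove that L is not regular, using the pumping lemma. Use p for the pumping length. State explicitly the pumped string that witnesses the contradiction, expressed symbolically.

Suppose for contradiction that L is regular, and let p be the pumping length.
Choose w = 0^p 1^{p+p!+1}. Since p ≠ (p+p!+1)-1 = p+p!, w ∈ L; and |w| ≥ p.
Write w = xyz as guaranteed by the lemma, with |xy| ≤ p and y is nonempty.
Since the first p symbols of w are all 0's and |xy| ≤ p, y lies entirely in the leading 0-block: y = 0^k for some k with 1 ≤ k ≤ p.
Since 1 ≤ k ≤ p, k divides p!; set t = 1 + p!/k. Then xy^t z has p + (p!/k)·k = p + p! copies of 0. Now the 0-count is p+p! and (1-count)-1 = (p+p!+1)-1 = p+p!, so i ≠ j-1 fails. So xy^t z = 0^{p+p!} 1^{p+p!+1} ∉ L.
This is a contradiction; hence L is not regular.

0^{p+p!} 1^{p+p!+1}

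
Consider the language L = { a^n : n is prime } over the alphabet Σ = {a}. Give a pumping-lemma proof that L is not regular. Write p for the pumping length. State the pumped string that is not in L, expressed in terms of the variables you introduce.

a^{q(1+k)}

Assume L is regular. Let p be the pumping length given by the pumping lemma.
Let q be a prime with q ≥ p+2 (infinitely many primes exist), and take w = a^q ∈ L with |w| = q ≥ p.
The pumping lemma gives a decomposition w = xyz where |xy| ≤ p and |y| ≥ 1.
Then y = a^k for some k with 1 ≤ k ≤ p.
Since 1 ≤ k ≤ p, |xz| = q-k. Pump with i = q+1: |xy^{q+1}z| = (q-k)+(q+1)k = q+qk = q(1+k), which is composite (both factors ≥ 2). So xy^{q+1}z = a^{q(1+k)} ∉ L.
This is a contradiction; hence L is not regular.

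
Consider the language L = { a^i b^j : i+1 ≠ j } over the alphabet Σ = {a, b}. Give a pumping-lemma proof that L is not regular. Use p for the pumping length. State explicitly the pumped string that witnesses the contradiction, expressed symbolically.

a^{p+p!} b^{p+p!+1}

Toward a contradiction, assume L is regular with pumping length p.
Choose w = a^p b^{p+p!+1}. Since p ≠ (p+p!+1)-1 = p+p!, w ∈ L; and |w| ≥ p.
Write w = xyz as guaranteed by the lemma, with |xy| ≤ p and |y| > 0.
The first p characters of w are a's, so xy (and hence y) consists only of a's. Write y = a^k, 1 ≤ k ≤ p.
Since 1 ≤ k ≤ p, k divides p!; set t = 1 + p!/k. Then xy^t z has p + (p!/k)·k = p + p! copies of a. Now the a-count is p+p! and (b-count)-1 = (p+p!+1)-1 = p+p!, so i+1 ≠ j fails. So xy^t z = a^{p+p!} b^{p+p!+1} ∉ L.
Contradiction. Therefore L is not regular.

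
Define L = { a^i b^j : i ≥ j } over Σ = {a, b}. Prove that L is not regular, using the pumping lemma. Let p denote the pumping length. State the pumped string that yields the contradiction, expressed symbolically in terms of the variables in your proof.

a^{p-k} b^p

Assume L is regular. Let p be the pumping length given by the pumping lemma.
Choose w = a^p b^p ∈ L, with |w| = 2p ≥ p.
Write w = xyz as guaranteed by the lemma, with |xy| ≤ p and y is nonempty.
Because |xy| ≤ p and w begins with p copies of a, we have y = a^k with 1 ≤ k ≤ p.
Consider xy^0z = xz = a^{p-k} b^p. Since k ≥ 1, the a-count p-k is less than p, so i ≥ j fails; thus xz ∉ L.
This is a contradiction; hence L is not regular.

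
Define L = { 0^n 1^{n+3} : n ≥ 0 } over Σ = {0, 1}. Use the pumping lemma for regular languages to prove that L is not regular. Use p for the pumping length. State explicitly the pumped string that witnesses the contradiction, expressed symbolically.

0^{p+k} 1^{p+3}

Assume L is regular. Let p be the pumping length given by the pumping lemma.
Take w = 0^p 1^{p+3}. Then w ∈ L and |w| = 2p+3 ≥ p.
Write w = xyz as guaranteed by the lemma, with |xy| ≤ p and |y| ≥ 1.
Because |xy| ≤ p and w begins with p copies of 0, we have y = 0^k with 1 ≤ k ≤ p.
Pump with i = 2: xy^2z = 0^{p+k} 1^{p+3}. For this to lie in L we would need p+3 = (p+k)+3, which forces k = 0. But k ≥ 1, so xy^2z ∉ L.
This is a contradiction; hence L is not regular.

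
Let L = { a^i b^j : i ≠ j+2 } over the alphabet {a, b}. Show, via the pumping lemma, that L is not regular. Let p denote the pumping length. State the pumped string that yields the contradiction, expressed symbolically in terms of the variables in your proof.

a^{p+p!} b^{p+p!-2}

Assume L is regular. Let p be the pumping length given by the pumping lemma.
Choose w = a^p b^{p+p!-2}. Since p ≠ (p+p!-2)+2 = p+p!, w ∈ L; and |w| ≥ p.
The pumping lemma gives a decomposition w = xyz where |xy| ≤ p and y is nonempty.
Because |xy| ≤ p and w begins with p copies of a, we have y = a^k with 1 ≤ k ≤ p.
Since 1 ≤ k ≤ p, k divides p!; set t = 1 + p!/k. Then xy^t z has p + (p!/k)·k = p + p! copies of a. Now the a-count is p+p! and (b-count)+2 = (p+p!-2)+2 = p+p!, so i ≠ j+2 fails. So xy^t z = a^{p+p!} b^{p+p!-2} ∉ L.
This is a contradiction; hence L is not regular.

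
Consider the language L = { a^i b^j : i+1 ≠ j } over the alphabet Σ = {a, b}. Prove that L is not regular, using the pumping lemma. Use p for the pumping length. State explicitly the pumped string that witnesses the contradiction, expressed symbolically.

a^{p+p!} b^{p+p!+1}

Suppose for contradiction that L is regular, and let p be the pumping length.
Choose w = a^p b^{p+p!+1}. Since p ≠ (p+p!+1)-1 = p+p!, w ∈ L; and |w| ≥ p.
Write w = xyz as guaranteed by the lemma, with |xy| ≤ p and y is nonempty.
Since the first p symbols of w are all a's and |xy| ≤ p, y lies entirely in the leading a-block: y = a^k for some k with 1 ≤ k ≤ p.
Since 1 ≤ k ≤ p, k divides p!; set t = 1 + p!/k. Then xy^t z has p + (p!/k)·k = p + p! copies of a. Now the a-count is p+p! and (b-count)-1 = (p+p!+1)-1 = p+p!, so i+1 ≠ j fails. So xy^t z = a^{p+p!} b^{p+p!+1} ∉ L.
This contradicts the pumping lemma, so L is not regular.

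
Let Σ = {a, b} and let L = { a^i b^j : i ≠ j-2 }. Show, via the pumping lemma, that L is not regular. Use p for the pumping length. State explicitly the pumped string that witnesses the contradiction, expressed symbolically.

Assume L is regular. Let p be the pumping length given by the pumping lemma.
Choose w = a^p b^{p+p!+2}. Since p ≠ (p+p!+2)-2 = p+p!, w ∈ L; and |w| ≥ p.
Write w = xyz as guaranteed by the lemma, with |xy| ≤ p and |y| > 0.
Because |xy| ≤ p and w begins with p copies of a, we have y = a^k with 1 ≤ k ≤ p.
Since 1 ≤ k ≤ p, k divides p!; set t = 1 + p!/k. Then xy^t z has p + (p!/k)·k = p + p! copies of a. Now the a-count is p+p! and (b-count)-2 = (p+p!+2)-2 = p+p!, so i ≠ j-2 fails. So xy^t z = a^{p+p!} b^{p+p!+2} ∉ L.
This is a contradiction; hence L is not regular.

a^{p+p!} b^{p+p!+2}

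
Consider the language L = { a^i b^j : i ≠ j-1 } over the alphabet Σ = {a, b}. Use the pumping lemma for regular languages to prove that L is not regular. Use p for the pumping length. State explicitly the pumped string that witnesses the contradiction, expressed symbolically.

a^{p+p!} b^{p+p!+1}

Suppose for contradiction that L is regular, and let p be the pumping length.
Choose w = a^p b^{p+p!+1}. Since p ≠ (p+p!+1)-1 = p+p!, w ∈ L; and |w| ≥ p.
Write w = xyz as guaranteed by the lemma, with |xy| ≤ p and |y| ≥ 1.
The first p characters of w are a's, so xy (and hence y) consists only of a's. Write y = a^k, 1 ≤ k ≤ p.
Since 1 ≤ k ≤ p, k divides p!; set t = 1 + p!/k. Then xy^t z has p + (p!/k)·k = p + p! copies of a. Now the a-count is p+p! and (b-count)-1 = (p+p!+1)-1 = p+p!, so i ≠ j-1 fails. So xy^t z = a^{p+p!} b^{p+p!+1} ∉ L.
This is a contradiction; hence L is not regular.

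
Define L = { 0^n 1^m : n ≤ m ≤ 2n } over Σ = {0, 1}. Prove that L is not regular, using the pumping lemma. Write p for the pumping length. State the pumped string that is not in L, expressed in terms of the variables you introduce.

Suppose for contradiction that L is regular, and let p be the pumping length.
Take w = 0^p 1^p ∈ L (since p ≤ p ≤ 2p), with |w| = 2p ≥ p.
Write w = xyz as guaranteed by the lemma, with |xy| ≤ p and y is nonempty.
Since the first p symbols of w are all 0's and |xy| ≤ p, y lies entirely in the leading 0-block: y = 0^k for some k with 1 ≤ k ≤ p.
Pump with i = 2: xy^2z = 0^{p+k} 1^p. Now n = p+k > p = m, so the condition n ≤ m fails. Thus xy^2z ∉ L.
This contradicts the pumping lemma, so L is not regular.

0^{p+k} 1^p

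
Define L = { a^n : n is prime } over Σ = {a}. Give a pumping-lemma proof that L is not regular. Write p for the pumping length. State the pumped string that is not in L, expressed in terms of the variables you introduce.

a^{q(1+k)}

Assume L is regular. Let p be the pumping length given by the pumping lemma.
Let q be a prime with q ≥ p+2 (infinitely many primes exist), and take w = a^q ∈ L with |w| = q ≥ p.
The pumping lemma gives a decomposition w = xyz where |xy| ≤ p and y is nonempty.
Then y = a^k for some k with 1 ≤ k ≤ p.
Since 1 ≤ k ≤ p, |xz| = q-k. Pump with i = q+1: |xy^{q+1}z| = (q-k)+(q+1)k = q+qk = q(1+k), which is composite (both factors ≥ 2). So xy^{q+1}z = a^{q(1+k)} ∉ L.
This is a contradiction; hence L is not regular.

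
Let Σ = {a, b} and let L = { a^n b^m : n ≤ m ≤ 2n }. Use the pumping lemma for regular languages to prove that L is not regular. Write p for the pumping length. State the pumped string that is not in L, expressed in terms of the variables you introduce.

Toward a contradiction, assume L is regular with pumping length p.
Take w = a^p b^p ∈ L (since p ≤ p ≤ 2p), with |w| = 2p ≥ p.
The pumping lemma gives a decomposition w = xyz where |xy| ≤ p and |y| ≥ 1.
Since the first p symbols of w are all a's and |xy| ≤ p, y lies entirely in the leading a-block: y = a^k for some k with 1 ≤ k ≤ p.
Pump with i = 2: xy^2z = a^{p+k} b^p. Now n = p+k > p = m, so the condition n ≤ m fails. Thus xy^2z ∉ L.
This contradicts the pumping lemma, so L is not regular.

a^{p+k} b^p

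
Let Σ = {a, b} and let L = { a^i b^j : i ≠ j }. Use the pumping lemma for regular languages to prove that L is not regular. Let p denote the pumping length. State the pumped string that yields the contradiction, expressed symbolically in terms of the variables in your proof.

Toward a contradiction, assume L is regular with pumping length p.
Choose w = a^p b^{p+p!}. Since p ≠ p+p!, w ∈ L; and |w| ≥ p.
Write w = xyz as guaranteed by the lemma, with |xy| ≤ p and y is nonempty.
The first p characters of w are a's, so xy (and hence y) consists only of a's. Write y = a^k, 1 ≤ k ≤ p.
Since 1 ≤ k ≤ p, k divides p!; set t = 1 + p!/k. Then xy^t z has p + (p!/k)·k = p + p! copies of a. Now the a-count equals the b-count, so i ≠ j fails. So xy^t z = a^{p+p!} b^{p+p!} ∉ L.
Contradiction. Therefore L is not regular.

a^{p+p!} b^{p+p!}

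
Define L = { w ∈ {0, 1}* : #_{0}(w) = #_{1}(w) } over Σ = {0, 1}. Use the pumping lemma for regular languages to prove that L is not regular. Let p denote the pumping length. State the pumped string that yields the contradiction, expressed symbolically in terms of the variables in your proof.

0^{p+k} 1^p

Suppose for contradiction that L is regular, and let p be the pumping length.
Choose w = 0^p 1^p ∈ L with |w| = 2p ≥ p.
Write w = xyz as guaranteed by the lemma, with |xy| ≤ p and |y| > 0.
The first p characters of w are 0's, so xy (and hence y) consists only of 0's. Write y = 0^k, 1 ≤ k ≤ p.
Pump with i = 2: xy^2z = 0^{p+k} 1^p has p+k occurrences of 0 but only p of 1. Since k ≥ 1 the counts differ, so xy^2z ∉ L.
This contradicts the pumping lemma, so L is not regular.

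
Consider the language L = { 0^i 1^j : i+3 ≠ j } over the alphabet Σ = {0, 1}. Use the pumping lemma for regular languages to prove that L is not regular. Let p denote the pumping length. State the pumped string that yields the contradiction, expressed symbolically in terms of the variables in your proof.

Toward a contradiction, assume L is regular with pumping length p.
Choose w = 0^p 1^{p+p!+3}. Since p ≠ (p+p!+3)-3 = p+p!, w ∈ L; and |w| ≥ p.
By the pumping lemma, w = xyz with |xy| ≤ p and |y| > 0.
Because |xy| ≤ p and w begins with p copies of 0, we have y = 0^k with 1 ≤ k ≤ p.
Since 1 ≤ k ≤ p, k divides p!; set t = 1 + p!/k. Then xy^t z has p + (p!/k)·k = p + p! copies of 0. Now the 0-count is p+p! and (1-count)-3 = (p+p!+3)-3 = p+p!, so i+3 ≠ j fails. So xy^t z = 0^{p+p!} 1^{p+p!+3} ∉ L.
This contradicts the pumping lemma, so L is not regular.

0^{p+p!} 1^{p+p!+3}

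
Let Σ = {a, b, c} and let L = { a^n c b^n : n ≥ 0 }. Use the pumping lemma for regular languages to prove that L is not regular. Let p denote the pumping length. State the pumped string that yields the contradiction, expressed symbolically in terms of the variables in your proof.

a^{p+k} c b^p

Toward a contradiction, assume L is regular with pumping length p.
Take w = a^p c b^p ∈ L with |w| = 2p+1 ≥ p.
Write w = xyz as guaranteed by the lemma, with |xy| ≤ p and y is nonempty.
Since the first p symbols of w are all a's and |xy| ≤ p, y lies entirely in the leading a-block: y = a^k for some k with 1 ≤ k ≤ p.
Pump with i = 2: xy^2z = a^{p+k} c b^p, which would require p+k = p. But k ≥ 1, so xy^2z ∉ L.
Contradiction. Therefore L is not regular.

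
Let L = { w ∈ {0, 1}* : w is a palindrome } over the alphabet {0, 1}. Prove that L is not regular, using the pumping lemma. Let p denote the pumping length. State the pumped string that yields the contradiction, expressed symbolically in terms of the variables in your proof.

Assume L is regular. Let p be the pumping length given by the pumping lemma.
Take w = 0^p 1 0^p, a palindrome of length 2p+1 ≥ p.
By the pumping lemma, w = xyz with |xy| ≤ p and |y| ≥ 1.
Because |xy| ≤ p and w begins with p copies of 0, we have y = 0^k with 1 ≤ k ≤ p.
Pump with i = 2: xy^2z = 0^{p+k} 1 0^p. Its reverse is 0^p 1 0^{p+k}, which differs from xy^2z since k ≥ 1. So xy^2z is not a palindrome and xy^2z ∉ L.
Contradiction. Therefore L is not regular.

0^{p+k} 1 0^p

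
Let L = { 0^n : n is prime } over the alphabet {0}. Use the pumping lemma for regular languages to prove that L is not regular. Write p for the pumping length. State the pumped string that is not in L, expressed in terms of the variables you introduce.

0^{q(1+k)}

Assume L is regular. Let p be the pumping length given by the pumping lemma.
Let q be a prime with q ≥ p+2 (infinitely many primes exist), and take w = 0^q ∈ L with |w| = q ≥ p.
Write w = xyz as guaranteed by the lemma, with |xy| ≤ p and |y| > 0.
Then y = 0^k for some k with 1 ≤ k ≤ p.
Since 1 ≤ k ≤ p, |xz| = q-k. Pump with i = q+1: |xy^{q+1}z| = (q-k)+(q+1)k = q+qk = q(1+k), which is composite (both factors ≥ 2). So xy^{q+1}z = 0^{q(1+k)} ∉ L.
This contradicts the pumping lemma, so L is not regular.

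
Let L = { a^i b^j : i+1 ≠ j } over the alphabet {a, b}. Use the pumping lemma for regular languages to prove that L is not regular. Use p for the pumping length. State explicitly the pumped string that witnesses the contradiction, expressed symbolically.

a^{p+p!} b^{p+p!+1}

Assume L is regular. Let p be the pumping length given by the pumping lemma.
Choose w = a^p b^{p+p!+1}. Since p ≠ (p+p!+1)-1 = p+p!, w ∈ L; and |w| ≥ p.
Write w = xyz as guaranteed by the lemma, with |xy| ≤ p and |y| ≥ 1.
Because |xy| ≤ p and w begins with p copies of a, we have y = a^k with 1 ≤ k ≤ p.
Since 1 ≤ k ≤ p, k divides p!; set t = 1 + p!/k. Then xy^t z has p + (p!/k)·k = p + p! copies of a. Now the a-count is p+p! and (b-count)-1 = (p+p!+1)-1 = p+p!, so i+1 ≠ j fails. So xy^t z = a^{p+p!} b^{p+p!+1} ∉ L.
This contradicts the pumping lemma, so L is not regular.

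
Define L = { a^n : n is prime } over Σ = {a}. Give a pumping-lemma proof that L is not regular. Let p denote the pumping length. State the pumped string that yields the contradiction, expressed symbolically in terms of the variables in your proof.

Assume L is regular. Let p be the pumping length given by the pumping lemma.
Let q be a prime with q ≥ p+2 (infinitely many primes exist), and take w = a^q ∈ L with |w| = q ≥ p.
Write w = xyz as guaranteed by the lemma, with |xy| ≤ p and y is nonempty.
Then y = a^k for some k with 1 ≤ k ≤ p.
Since 1 ≤ k ≤ p, |xz| = q-k. Pump with i = q+1: |xy^{q+1}z| = (q-k)+(q+1)k = q+qk = q(1+k), which is composite (both factors ≥ 2). So xy^{q+1}z = a^{q(1+k)} ∉ L.
This is a contradiction; hence L is not regular.

a^{q(1+k)}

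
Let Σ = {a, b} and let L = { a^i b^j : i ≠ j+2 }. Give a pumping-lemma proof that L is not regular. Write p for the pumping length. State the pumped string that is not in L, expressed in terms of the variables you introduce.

a^{p+p!} b^{p+p!-2}

Suppose for contradiction that L is regular, and let p be the pumping length.
Choose w = a^p b^{p+p!-2}. Since p ≠ (p+p!-2)+2 = p+p!, w ∈ L; and |w| ≥ p.
Write w = xyz as guaranteed by the lemma, with |xy| ≤ p and y is nonempty.
Because |xy| ≤ p and w begins with p copies of a, we have y = a^k with 1 ≤ k ≤ p.
Since 1 ≤ k ≤ p, k divides p!; set t = 1 + p!/k. Then xy^t z has p + (p!/k)·k = p + p! copies of a. Now the a-count is p+p! and (b-count)+2 = (p+p!-2)+2 = p+p!, so i ≠ j+2 fails. So xy^t z = a^{p+p!} b^{p+p!-2} ∉ L.
This is a contradiction; hence L is not regular.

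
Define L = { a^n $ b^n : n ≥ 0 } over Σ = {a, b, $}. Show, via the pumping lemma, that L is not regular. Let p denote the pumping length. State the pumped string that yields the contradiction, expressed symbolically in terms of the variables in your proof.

Toward a contradiction, assume L is regular with pumping length p.
Take w = a^p $ b^p ∈ L with |w| = 2p+1 ≥ p.
Write w = xyz as guaranteed by the lemma, with |xy| ≤ p and |y| ≥ 1.
Because |xy| ≤ p and w begins with p copies of a, we have y = a^k with 1 ≤ k ≤ p.
Pump with i = 2: xy^2z = a^{p+k} $ b^p, which would require p+k = p. But k ≥ 1, so xy^2z ∉ L.
This is a contradiction; hence L is not regular.

a^{p+k} $ b^p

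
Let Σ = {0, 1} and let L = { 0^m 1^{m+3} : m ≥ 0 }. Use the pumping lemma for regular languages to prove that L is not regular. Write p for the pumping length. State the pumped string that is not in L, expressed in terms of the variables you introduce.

0^{p+k} 1^{p+3}

Toward a contradiction, assume L is regular with pumping length p.
Let w = 0^p 1^{p+3} ∈ L; note |w| = 2p+3 ≥ p.
The pumping lemma gives a decomposition w = xyz where |xy| ≤ p and |y| ≥ 1.
Because |xy| ≤ p and w begins with p copies of 0, we have y = 0^k with 1 ≤ k ≤ p.
Pump with i = 2: xy^2z = 0^{p+k} 1^{p+3}. For this to lie in L we would need p+3 = (p+k)+3, which forces k = 0. But k ≥ 1, so xy^2z ∉ L.
This is a contradiction; hence L is not regular.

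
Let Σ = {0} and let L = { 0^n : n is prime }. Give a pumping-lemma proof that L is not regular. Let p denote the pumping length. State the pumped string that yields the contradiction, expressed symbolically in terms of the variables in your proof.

Assume L is regular; let p be its pumping constant.
Let q be a prime with q ≥ p+2 (infinitely many primes exist), and take w = 0^q ∈ L with |w| = q ≥ p.
Write w = xyz as guaranteed by the lemma, with |xy| ≤ p and |y| ≥ 1.
Then y = 0^k for some k with 1 ≤ k ≤ p.
Since 1 ≤ k ≤ p, |xz| = q-k. Pump with i = q+1: |xy^{q+1}z| = (q-k)+(q+1)k = q+qk = q(1+k), which is composite (both factors ≥ 2). So xy^{q+1}z = 0^{q(1+k)} ∉ L.
This is a contradiction; hence L is not regular.

0^{q(1+k)}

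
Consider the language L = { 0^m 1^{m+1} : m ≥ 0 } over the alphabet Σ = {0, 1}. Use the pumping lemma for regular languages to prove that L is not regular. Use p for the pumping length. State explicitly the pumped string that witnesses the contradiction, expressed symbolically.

0^{p+k} 1^{p+1}

Toward a contradiction, assume L is regular with pumping length p.
Take w = 0^p 1^{p+1}. Then w ∈ L and |w| = 2p+1 ≥ p.
Write w = xyz as guaranteed by the lemma, with |xy| ≤ p and |y| > 0.
Because |xy| ≤ p and w begins with p copies of 0, we have y = 0^k with 1 ≤ k ≤ p.
Pump with i = 2: xy^2z = 0^{p+k} 1^{p+1}. For this to lie in L we would need p+1 = (p+k)+1, which forces k = 0. But k ≥ 1, so xy^2z ∉ L.
Contradiction. Therefore L is not regular.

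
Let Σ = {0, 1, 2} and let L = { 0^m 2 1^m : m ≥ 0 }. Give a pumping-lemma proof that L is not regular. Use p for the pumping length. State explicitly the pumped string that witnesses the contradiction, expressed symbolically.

0^{p+k} 2 1^p

Assume L is regular; let p be its pumping constant.
Take w = 0^p 2 1^p ∈ L with |w| = 2p+1 ≥ p.
By the pumping lemma, w = xyz with |xy| ≤ p and y is nonempty.
Because |xy| ≤ p and w begins with p copies of 0, we have y = 0^k with 1 ≤ k ≤ p.
Pump with i = 2: xy^2z = 0^{p+k} 2 1^p, which would require p+k = p. But k ≥ 1, so xy^2z ∉ L.
Contradiction. Therefore L is not regular.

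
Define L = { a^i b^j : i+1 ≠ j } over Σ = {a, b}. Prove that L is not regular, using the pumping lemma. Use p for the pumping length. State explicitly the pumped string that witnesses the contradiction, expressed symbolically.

a^{p+p!} b^{p+p!+1}

Suppose for contradiction that L is regular, and let p be the pumping length.
Choose w = a^p b^{p+p!+1}. Since p ≠ (p+p!+1)-1 = p+p!, w ∈ L; and |w| ≥ p.
By the pumping lemma, w = xyz with |xy| ≤ p and |y| ≥ 1.
Since the first p symbols of w are all a's and |xy| ≤ p, y lies entirely in the leading a-block: y = a^k for some k with 1 ≤ k ≤ p.
Since 1 ≤ k ≤ p, k divides p!; set t = 1 + p!/k. Then xy^t z has p + (p!/k)·k = p + p! copies of a. Now the a-count is p+p! and (b-count)-1 = (p+p!+1)-1 = p+p!, so i+1 ≠ j fails. So xy^t z = a^{p+p!} b^{p+p!+1} ∉ L.
Contradiction. Therefore L is not regular.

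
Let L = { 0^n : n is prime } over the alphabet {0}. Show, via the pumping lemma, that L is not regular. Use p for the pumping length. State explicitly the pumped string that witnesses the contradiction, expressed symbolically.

0^{q(1+k)}

Suppose for contradiction that L is regular, and let p be the pumping length.
Let q be a prime with q ≥ p+2 (infinitely many primes exist), and take w = 0^q ∈ L with |w| = q ≥ p.
The pumping lemma gives a decomposition w = xyz where |xy| ≤ p and y is nonempty.
Then y = 0^k for some k with 1 ≤ k ≤ p.
Since 1 ≤ k ≤ p, |xz| = q-k. Pump with i = q+1: |xy^{q+1}z| = (q-k)+(q+1)k = q+qk = q(1+k), which is composite (both factors ≥ 2). So xy^{q+1}z = 0^{q(1+k)} ∉ L.
This contradicts the pumping lemma, so L is not regular.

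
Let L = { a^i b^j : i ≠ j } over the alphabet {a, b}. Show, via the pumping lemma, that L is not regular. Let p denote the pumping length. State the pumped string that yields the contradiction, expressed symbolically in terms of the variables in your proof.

Toward a contradiction, assume L is regular with pumping length p.
Choose w = a^p b^{p+p!}. Since p ≠ p+p!, w ∈ L; and |w| ≥ p.
The pumping lemma gives a decomposition w = xyz where |xy| ≤ p and y is nonempty.
Since the first p symbols of w are all a's and |xy| ≤ p, y lies entirely in the leading a-block: y = a^k for some k with 1 ≤ k ≤ p.
Since 1 ≤ k ≤ p, k divides p!; set t = 1 + p!/k. Then xy^t z has p + (p!/k)·k = p + p! copies of a. Now the a-count equals the b-count, so i ≠ j fails. So xy^t z = a^{p+p!} b^{p+p!} ∉ L.
This is a contradiction; hence L is not regular.

a^{p+p!} b^{p+p!}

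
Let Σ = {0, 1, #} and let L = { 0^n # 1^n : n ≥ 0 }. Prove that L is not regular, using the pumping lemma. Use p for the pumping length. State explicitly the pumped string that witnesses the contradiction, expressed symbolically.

0^{p+k} # 1^p

Toward a contradiction, assume L is regular with pumping length p.
Take w = 0^p # 1^p ∈ L with |w| = 2p+1 ≥ p.
Write w = xyz as guaranteed by the lemma, with |xy| ≤ p and |y| ≥ 1.
Since the first p symbols of w are all 0's and |xy| ≤ p, y lies entirely in the leading 0-block: y = 0^k for some k with 1 ≤ k ≤ p.
Pump with i = 2: xy^2z = 0^{p+k} # 1^p, which would require p+k = p. But k ≥ 1, so xy^2z ∉ L.
Contradiction. Therefore L is not regular.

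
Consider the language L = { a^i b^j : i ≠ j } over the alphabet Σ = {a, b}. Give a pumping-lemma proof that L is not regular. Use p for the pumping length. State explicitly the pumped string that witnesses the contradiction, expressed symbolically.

Assume L is regular; let p be its pumping constant.
Choose w = a^p b^{p+p!}. Since p ≠ p+p!, w ∈ L; and |w| ≥ p.
The pumping lemma gives a decomposition w = xyz where |xy| ≤ p and |y| ≥ 1.
Because |xy| ≤ p and w begins with p copies of a, we have y = a^k with 1 ≤ k ≤ p.
Since 1 ≤ k ≤ p, k divides p!; set t = 1 + p!/k. Then xy^t z has p + (p!/k)·k = p + p! copies of a. Now the a-count equals the b-count, so i ≠ j fails. So xy^t z = a^{p+p!} b^{p+p!} ∉ L.
This is a contradiction; hence L is not regular.

a^{p+p!} b^{p+p!}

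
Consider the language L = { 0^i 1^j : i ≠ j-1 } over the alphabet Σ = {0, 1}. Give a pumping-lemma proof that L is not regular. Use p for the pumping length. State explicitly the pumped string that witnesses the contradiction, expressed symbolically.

0^{p+p!} 1^{p+p!+1}

Assume L is regular; let p be its pumping constant.
Choose w = 0^p 1^{p+p!+1}. Since p ≠ (p+p!+1)-1 = p+p!, w ∈ L; and |w| ≥ p.
The pumping lemma gives a decomposition w = xyz where |xy| ≤ p and |y| > 0.
Since the first p symbols of w are all 0's and |xy| ≤ p, y lies entirely in the leading 0-block: y = 0^k for some k with 1 ≤ k ≤ p.
Since 1 ≤ k ≤ p, k divides p!; set t = 1 + p!/k. Then xy^t z has p + (p!/k)·k = p + p! copies of 0. Now the 0-count is p+p! and (1-count)-1 = (p+p!+1)-1 = p+p!, so i ≠ j-1 fails. So xy^t z = 0^{p+p!} 1^{p+p!+1} ∉ L.
Contradiction. Therefore L is not regular.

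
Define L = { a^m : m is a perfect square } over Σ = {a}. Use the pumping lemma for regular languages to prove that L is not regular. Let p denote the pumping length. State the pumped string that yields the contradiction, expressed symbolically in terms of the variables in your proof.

a^{p²+k}

Assume L is regular; let p be its pumping constant.
Take w = a^{p²} ∈ L with |w| = p² ≥ p.
Write w = xyz as guaranteed by the lemma, with |xy| ≤ p and y is nonempty.
Then y = a^k for some k with 1 ≤ k ≤ p.
Pump with i = 2: xy^2z = a^{p²+k}. Since 1 ≤ k ≤ p, p² < p²+k ≤ p²+p < (p+1)², so p²+k lies strictly between consecutive squares and is not a perfect square. So xy^2z ∉ L.
This contradicts the pumping lemma, so L is not regular.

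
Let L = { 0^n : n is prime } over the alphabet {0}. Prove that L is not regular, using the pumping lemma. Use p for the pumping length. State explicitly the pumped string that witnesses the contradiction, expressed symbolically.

Assume L is regular; let p be its pumping constant.
Let q be a prime with q ≥ p+2 (infinitely many primes exist), and take w = 0^q ∈ L with |w| = q ≥ p.
Write w = xyz as guaranteed by the lemma, with |xy| ≤ p and |y| > 0.
Then y = 0^k for some k with 1 ≤ k ≤ p.
Since 1 ≤ k ≤ p, |xz| = q-k. Pump with i = q+1: |xy^{q+1}z| = (q-k)+(q+1)k = q+qk = q(1+k), which is composite (both factors ≥ 2). So xy^{q+1}z = 0^{q(1+k)} ∉ L.
This is a contradiction; hence L is not regular.

0^{q(1+k)}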